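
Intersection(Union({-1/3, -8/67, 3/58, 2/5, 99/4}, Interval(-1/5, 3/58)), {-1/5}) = {-1/5}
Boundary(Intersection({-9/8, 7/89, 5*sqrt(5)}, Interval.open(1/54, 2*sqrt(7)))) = {7/89}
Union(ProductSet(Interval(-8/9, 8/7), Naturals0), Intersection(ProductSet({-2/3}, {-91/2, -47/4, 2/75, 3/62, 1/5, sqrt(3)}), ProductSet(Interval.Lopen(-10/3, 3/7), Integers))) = ProductSet(Interval(-8/9, 8/7), Naturals0)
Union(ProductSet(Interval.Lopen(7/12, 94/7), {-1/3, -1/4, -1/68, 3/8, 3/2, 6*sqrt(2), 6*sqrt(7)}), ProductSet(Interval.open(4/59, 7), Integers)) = Union(ProductSet(Interval.open(4/59, 7), Integers), ProductSet(Interval.Lopen(7/12, 94/7), {-1/3, -1/4, -1/68, 3/8, 3/2, 6*sqrt(2), 6*sqrt(7)}))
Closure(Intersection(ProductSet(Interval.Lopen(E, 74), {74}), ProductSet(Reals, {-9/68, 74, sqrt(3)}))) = ProductSet(Interval(E, 74), {74})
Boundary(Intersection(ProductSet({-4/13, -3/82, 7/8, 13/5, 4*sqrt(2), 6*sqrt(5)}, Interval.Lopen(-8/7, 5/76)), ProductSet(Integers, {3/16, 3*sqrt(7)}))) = EmptySet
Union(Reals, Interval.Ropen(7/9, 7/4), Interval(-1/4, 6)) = Interval(-oo, oo)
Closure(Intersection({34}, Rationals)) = {34}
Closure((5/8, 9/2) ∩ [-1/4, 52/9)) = [5/8, 9/2]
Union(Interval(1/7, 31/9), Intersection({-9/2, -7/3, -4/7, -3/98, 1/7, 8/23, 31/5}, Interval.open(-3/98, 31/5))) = Interval(1/7, 31/9)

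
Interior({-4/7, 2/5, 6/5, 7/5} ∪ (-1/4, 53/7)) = (-1/4, 53/7)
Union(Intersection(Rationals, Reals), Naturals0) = Rationals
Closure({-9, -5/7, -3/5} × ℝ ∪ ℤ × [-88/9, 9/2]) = ({-9, -5/7, -3/5} × ℝ) ∪ (ℤ × [-88/9, 9/2])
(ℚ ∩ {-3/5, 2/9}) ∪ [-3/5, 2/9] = [-3/5, 2/9]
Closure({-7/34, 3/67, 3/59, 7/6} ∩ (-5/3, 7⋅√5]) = {-7/34, 3/67, 3/59, 7/6}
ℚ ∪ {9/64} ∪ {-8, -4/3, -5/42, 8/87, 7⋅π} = ℚ ∪ {7⋅π}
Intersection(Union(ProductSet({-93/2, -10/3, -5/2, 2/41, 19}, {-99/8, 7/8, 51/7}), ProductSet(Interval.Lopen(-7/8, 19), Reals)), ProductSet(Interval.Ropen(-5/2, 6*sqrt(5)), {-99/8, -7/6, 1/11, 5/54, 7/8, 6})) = Union(ProductSet({-5/2, 2/41}, {-99/8, 7/8}), ProductSet(Interval.open(-7/8, 6*sqrt(5)), {-99/8, -7/6, 1/11, 5/54, 7/8, 6}))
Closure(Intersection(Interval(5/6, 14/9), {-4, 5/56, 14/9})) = {14/9}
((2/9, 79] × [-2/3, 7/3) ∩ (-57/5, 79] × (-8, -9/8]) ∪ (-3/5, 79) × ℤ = (-3/5, 79) × ℤ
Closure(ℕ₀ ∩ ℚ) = ℕ₀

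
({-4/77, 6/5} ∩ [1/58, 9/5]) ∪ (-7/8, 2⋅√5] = (-7/8, 2⋅√5]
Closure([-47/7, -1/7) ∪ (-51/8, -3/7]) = [-47/7, -1/7]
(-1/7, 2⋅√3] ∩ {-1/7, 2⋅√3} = {2⋅√3}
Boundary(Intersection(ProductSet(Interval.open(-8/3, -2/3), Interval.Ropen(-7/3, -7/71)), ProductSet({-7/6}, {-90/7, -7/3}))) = ProductSet({-7/6}, {-7/3})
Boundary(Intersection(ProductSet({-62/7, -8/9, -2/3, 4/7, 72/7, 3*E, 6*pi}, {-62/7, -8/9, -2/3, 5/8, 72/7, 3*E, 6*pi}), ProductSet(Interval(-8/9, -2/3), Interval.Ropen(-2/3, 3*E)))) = ProductSet({-8/9, -2/3}, {-2/3, 5/8})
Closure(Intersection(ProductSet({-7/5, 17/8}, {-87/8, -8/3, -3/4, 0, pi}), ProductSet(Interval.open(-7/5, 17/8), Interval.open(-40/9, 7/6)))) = EmptySet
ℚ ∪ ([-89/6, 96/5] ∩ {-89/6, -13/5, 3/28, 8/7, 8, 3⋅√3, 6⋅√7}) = ℚ ∪ {3⋅√3, 6⋅√7}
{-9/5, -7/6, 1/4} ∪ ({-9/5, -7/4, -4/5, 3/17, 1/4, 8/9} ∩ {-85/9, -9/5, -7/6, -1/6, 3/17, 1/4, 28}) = {-9/5, -7/6, 3/17, 1/4}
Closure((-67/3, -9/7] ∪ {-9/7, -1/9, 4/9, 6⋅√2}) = [-67/3, -9/7] ∪ {-1/9, 4/9, 6⋅√2}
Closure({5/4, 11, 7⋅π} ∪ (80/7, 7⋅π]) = {5/4, 11} ∪ [80/7, 7⋅π]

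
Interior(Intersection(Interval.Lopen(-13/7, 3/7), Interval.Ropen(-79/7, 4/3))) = Interval.open(-13/7, 3/7)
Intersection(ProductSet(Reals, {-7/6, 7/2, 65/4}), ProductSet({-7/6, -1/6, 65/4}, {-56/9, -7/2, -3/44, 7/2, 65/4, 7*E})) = ProductSet({-7/6, -1/6, 65/4}, {7/2, 65/4})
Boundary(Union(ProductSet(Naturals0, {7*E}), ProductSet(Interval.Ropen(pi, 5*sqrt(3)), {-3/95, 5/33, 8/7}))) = Union(ProductSet(Interval(pi, 5*sqrt(3)), {-3/95, 5/33, 8/7}), ProductSet(Naturals0, {7*E}))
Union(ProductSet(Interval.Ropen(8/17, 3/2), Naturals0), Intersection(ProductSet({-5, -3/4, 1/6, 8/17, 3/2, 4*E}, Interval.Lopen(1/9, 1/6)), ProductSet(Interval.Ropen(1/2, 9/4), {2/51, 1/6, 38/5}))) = Union(ProductSet({3/2}, {1/6}), ProductSet(Interval.Ropen(8/17, 3/2), Naturals0))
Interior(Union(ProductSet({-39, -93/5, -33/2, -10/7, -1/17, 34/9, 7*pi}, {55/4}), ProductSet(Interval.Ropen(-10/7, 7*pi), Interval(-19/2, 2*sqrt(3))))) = ProductSet(Interval.open(-10/7, 7*pi), Interval.open(-19/2, 2*sqrt(3)))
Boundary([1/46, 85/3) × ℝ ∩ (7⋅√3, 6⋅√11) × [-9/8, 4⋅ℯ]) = ({6⋅√11, 7⋅√3} × [-9/8, 4⋅ℯ]) ∪ ([7⋅√3, 6⋅√11] × {-9/8, 4⋅ℯ})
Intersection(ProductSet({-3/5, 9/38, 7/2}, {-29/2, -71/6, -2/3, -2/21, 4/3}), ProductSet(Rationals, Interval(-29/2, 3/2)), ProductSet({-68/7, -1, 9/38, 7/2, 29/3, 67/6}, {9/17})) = EmptySet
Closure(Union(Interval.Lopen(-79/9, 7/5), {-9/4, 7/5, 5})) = Union({5}, Interval(-79/9, 7/5))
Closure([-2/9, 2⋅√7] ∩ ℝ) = [-2/9, 2⋅√7]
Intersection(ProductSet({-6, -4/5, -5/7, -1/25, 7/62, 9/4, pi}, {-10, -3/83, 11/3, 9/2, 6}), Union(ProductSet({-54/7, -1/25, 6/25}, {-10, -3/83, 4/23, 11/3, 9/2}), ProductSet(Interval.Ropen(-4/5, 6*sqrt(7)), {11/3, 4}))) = Union(ProductSet({-1/25}, {-10, -3/83, 11/3, 9/2}), ProductSet({-4/5, -5/7, -1/25, 7/62, 9/4, pi}, {11/3}))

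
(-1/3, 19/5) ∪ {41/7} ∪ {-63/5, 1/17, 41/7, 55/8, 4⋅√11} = {-63/5, 41/7, 55/8, 4⋅√11} ∪ (-1/3, 19/5)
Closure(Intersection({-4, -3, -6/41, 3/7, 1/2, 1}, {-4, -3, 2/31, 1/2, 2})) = {-4, -3, 1/2}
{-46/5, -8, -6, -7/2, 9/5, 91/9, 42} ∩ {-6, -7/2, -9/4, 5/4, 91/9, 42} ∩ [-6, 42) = {-6, -7/2, 91/9}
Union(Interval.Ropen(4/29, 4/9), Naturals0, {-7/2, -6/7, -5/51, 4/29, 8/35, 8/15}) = Union({-7/2, -6/7, -5/51, 8/15}, Interval.Ropen(4/29, 4/9), Naturals0)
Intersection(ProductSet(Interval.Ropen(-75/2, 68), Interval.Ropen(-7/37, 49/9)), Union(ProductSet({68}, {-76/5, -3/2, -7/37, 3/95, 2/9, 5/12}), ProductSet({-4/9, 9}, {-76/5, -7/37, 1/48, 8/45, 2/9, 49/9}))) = ProductSet({-4/9, 9}, {-7/37, 1/48, 8/45, 2/9})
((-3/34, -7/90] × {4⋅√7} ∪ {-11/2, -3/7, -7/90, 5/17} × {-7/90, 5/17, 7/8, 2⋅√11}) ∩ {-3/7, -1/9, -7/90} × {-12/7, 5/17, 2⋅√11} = {-3/7, -7/90} × {5/17, 2⋅√11}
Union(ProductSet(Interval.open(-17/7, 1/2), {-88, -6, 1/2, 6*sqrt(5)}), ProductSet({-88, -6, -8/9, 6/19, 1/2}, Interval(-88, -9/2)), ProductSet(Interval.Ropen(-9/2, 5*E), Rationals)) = Union(ProductSet({-88, -6, -8/9, 6/19, 1/2}, Interval(-88, -9/2)), ProductSet(Interval.Ropen(-9/2, 5*E), Rationals), ProductSet(Interval.open(-17/7, 1/2), {-88, -6, 1/2, 6*sqrt(5)}))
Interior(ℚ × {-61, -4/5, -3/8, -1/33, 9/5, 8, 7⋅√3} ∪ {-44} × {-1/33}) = ∅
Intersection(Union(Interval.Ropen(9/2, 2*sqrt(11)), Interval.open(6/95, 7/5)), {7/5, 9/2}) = {9/2}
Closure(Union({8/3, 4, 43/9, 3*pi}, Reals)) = Reals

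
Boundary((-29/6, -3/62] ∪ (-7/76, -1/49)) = {-29/6, -1/49}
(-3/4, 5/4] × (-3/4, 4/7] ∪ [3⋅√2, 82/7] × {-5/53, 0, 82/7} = ((-3/4, 5/4] × (-3/4, 4/7]) ∪ ([3⋅√2, 82/7] × {-5/53, 0, 82/7})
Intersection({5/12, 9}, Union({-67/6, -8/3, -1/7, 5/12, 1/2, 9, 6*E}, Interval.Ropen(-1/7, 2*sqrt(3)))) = {5/12, 9}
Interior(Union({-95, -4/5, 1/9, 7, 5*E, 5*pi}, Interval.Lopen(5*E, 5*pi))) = Interval.open(5*E, 5*pi)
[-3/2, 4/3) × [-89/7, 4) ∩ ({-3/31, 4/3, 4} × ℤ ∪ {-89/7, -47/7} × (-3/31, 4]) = {-3/31} × {-12, -11, …, 3}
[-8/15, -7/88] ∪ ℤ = ℤ ∪ [-8/15, -7/88]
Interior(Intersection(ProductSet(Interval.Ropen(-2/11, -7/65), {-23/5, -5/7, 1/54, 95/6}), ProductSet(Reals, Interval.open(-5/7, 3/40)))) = EmptySet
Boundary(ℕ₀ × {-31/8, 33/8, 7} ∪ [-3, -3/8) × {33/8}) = (ℕ₀ × {-31/8, 33/8, 7}) ∪ ([-3, -3/8] × {33/8})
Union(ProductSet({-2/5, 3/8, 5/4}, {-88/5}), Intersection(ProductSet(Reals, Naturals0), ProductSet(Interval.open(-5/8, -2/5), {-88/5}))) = ProductSet({-2/5, 3/8, 5/4}, {-88/5})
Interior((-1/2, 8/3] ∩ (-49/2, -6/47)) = (-1/2, -6/47)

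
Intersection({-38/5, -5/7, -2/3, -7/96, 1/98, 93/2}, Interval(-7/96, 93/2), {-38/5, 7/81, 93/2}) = {93/2}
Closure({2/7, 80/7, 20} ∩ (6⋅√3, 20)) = {80/7}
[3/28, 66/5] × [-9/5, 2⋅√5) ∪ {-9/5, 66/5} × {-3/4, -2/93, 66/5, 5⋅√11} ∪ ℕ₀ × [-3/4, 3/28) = (ℕ₀ × [-3/4, 3/28)) ∪ ({-9/5, 66/5} × {-3/4, -2/93, 66/5, 5⋅√11}) ∪ ([3/28, 66/5] × [-9/5, 2⋅√5))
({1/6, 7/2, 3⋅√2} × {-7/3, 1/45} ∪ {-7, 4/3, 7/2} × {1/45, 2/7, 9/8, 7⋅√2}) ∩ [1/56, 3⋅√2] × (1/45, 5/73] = ∅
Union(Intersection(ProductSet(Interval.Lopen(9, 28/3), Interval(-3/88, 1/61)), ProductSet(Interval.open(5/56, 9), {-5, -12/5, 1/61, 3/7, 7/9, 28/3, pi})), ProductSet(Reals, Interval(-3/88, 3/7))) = ProductSet(Reals, Interval(-3/88, 3/7))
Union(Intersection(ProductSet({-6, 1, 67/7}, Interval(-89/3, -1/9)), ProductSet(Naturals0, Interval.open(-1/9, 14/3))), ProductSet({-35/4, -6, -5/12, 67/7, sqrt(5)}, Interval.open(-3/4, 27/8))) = ProductSet({-35/4, -6, -5/12, 67/7, sqrt(5)}, Interval.open(-3/4, 27/8))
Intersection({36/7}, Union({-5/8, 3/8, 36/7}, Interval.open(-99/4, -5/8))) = {36/7}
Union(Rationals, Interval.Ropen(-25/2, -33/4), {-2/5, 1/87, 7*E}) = Union({7*E}, Interval(-25/2, -33/4), Rationals)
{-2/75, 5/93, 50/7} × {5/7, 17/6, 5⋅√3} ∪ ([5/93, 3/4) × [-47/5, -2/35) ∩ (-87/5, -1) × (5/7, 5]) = {-2/75, 5/93, 50/7} × {5/7, 17/6, 5⋅√3}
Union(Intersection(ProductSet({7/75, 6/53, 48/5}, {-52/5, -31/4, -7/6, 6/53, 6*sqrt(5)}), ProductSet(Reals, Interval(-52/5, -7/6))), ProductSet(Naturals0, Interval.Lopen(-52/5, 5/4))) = Union(ProductSet({7/75, 6/53, 48/5}, {-52/5, -31/4, -7/6}), ProductSet(Naturals0, Interval.Lopen(-52/5, 5/4)))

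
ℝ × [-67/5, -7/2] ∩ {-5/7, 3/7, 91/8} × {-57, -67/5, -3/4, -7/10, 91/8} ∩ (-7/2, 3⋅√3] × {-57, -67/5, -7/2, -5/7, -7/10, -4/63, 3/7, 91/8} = {-5/7, 3/7} × {-67/5}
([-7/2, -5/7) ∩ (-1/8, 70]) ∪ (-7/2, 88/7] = (-7/2, 88/7]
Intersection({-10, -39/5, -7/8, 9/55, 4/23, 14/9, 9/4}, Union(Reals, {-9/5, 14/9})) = {-10, -39/5, -7/8, 9/55, 4/23, 14/9, 9/4}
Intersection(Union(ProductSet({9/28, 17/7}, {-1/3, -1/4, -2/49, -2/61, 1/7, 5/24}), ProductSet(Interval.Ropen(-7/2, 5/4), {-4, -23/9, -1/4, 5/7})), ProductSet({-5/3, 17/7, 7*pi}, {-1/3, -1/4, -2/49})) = Union(ProductSet({-5/3}, {-1/4}), ProductSet({17/7}, {-1/3, -1/4, -2/49}))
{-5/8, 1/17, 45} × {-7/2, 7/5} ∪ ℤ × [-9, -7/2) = (ℤ × [-9, -7/2)) ∪ ({-5/8, 1/17, 45} × {-7/2, 7/5})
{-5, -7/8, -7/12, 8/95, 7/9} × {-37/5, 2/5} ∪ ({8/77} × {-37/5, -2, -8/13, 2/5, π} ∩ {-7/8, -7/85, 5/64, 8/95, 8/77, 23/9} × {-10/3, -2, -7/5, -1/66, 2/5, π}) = ({8/77} × {-2, 2/5, π}) ∪ ({-5, -7/8, -7/12, 8/95, 7/9} × {-37/5, 2/5})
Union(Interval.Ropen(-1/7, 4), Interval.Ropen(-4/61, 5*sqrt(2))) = Interval.Ropen(-1/7, 5*sqrt(2))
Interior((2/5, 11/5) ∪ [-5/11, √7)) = (-5/11, √7)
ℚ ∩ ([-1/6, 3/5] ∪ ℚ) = ℚ ∪ (ℚ ∩ [-1/6, 3/5])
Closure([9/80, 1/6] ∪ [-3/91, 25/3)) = [-3/91, 25/3]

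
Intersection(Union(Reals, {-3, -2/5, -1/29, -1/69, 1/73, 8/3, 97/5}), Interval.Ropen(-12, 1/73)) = Interval.Ropen(-12, 1/73)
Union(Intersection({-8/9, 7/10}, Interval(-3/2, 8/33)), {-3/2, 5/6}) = {-3/2, -8/9, 5/6}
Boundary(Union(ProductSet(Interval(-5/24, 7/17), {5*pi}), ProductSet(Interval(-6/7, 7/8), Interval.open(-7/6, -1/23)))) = Union(ProductSet({-6/7, 7/8}, Interval(-7/6, -1/23)), ProductSet(Interval(-6/7, 7/8), {-7/6, -1/23}), ProductSet(Interval(-5/24, 7/17), {5*pi}))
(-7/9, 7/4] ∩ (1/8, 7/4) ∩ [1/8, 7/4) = (1/8, 7/4)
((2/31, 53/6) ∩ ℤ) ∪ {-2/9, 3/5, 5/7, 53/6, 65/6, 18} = {-2/9, 3/5, 5/7, 53/6, 65/6, 18} ∪ {1, 2, …, 8}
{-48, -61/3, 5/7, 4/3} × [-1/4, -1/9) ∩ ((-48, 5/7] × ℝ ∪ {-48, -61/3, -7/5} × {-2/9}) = ({-48, -61/3} × {-2/9}) ∪ ({-61/3, 5/7} × [-1/4, -1/9))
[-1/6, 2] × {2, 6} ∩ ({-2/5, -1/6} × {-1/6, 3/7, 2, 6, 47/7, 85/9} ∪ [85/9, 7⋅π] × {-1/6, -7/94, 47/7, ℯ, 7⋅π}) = {-1/6} × {2, 6}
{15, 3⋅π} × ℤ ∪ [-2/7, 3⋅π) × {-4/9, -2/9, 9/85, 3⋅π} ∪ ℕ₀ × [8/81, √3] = ({15, 3⋅π} × ℤ) ∪ (ℕ₀ × [8/81, √3]) ∪ ([-2/7, 3⋅π) × {-4/9, -2/9, 9/85, 3⋅π})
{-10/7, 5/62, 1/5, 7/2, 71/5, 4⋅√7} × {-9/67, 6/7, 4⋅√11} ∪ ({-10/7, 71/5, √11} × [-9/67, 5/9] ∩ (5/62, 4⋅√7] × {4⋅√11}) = {-10/7, 5/62, 1/5, 7/2, 71/5, 4⋅√7} × {-9/67, 6/7, 4⋅√11}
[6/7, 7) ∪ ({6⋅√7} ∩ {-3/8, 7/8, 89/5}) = [6/7, 7)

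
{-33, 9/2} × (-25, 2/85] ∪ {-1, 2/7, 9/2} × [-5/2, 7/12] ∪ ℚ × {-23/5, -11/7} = (ℚ × {-23/5, -11/7}) ∪ ({-33, 9/2} × (-25, 2/85]) ∪ ({-1, 2/7, 9/2} × [-5/2, 7/12])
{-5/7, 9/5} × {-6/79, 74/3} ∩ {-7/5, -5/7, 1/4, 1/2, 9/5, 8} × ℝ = {-5/7, 9/5} × {-6/79, 74/3}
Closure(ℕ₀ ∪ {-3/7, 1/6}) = {-3/7, 1/6} ∪ ℕ₀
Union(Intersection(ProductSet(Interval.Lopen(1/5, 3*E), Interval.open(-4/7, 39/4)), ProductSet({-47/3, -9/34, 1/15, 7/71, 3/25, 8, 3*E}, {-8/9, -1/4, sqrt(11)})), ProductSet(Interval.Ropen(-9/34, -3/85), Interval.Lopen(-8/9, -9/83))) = Union(ProductSet({8, 3*E}, {-1/4, sqrt(11)}), ProductSet(Interval.Ropen(-9/34, -3/85), Interval.Lopen(-8/9, -9/83)))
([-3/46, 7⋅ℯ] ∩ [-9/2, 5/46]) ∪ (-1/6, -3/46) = (-1/6, 5/46]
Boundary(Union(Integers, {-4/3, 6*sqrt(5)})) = Union({-4/3, 6*sqrt(5)}, Integers)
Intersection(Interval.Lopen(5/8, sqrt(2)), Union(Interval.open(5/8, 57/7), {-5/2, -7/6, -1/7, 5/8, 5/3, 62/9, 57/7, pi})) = Interval.Lopen(5/8, sqrt(2))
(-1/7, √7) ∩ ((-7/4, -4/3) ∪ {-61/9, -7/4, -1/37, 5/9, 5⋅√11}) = {-1/37, 5/9}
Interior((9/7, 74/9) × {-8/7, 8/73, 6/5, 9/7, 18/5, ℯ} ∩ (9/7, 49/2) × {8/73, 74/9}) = ∅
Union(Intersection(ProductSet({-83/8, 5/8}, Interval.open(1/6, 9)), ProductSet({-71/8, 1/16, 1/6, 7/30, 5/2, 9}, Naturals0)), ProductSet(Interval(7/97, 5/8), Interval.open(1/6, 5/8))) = ProductSet(Interval(7/97, 5/8), Interval.open(1/6, 5/8))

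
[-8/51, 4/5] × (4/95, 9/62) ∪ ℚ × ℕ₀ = (ℚ × ℕ₀) ∪ ([-8/51, 4/5] × (4/95, 9/62))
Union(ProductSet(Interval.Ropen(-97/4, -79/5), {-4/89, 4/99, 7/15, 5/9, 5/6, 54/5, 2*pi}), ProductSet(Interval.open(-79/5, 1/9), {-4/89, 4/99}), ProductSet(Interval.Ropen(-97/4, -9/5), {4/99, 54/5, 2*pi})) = Union(ProductSet(Interval.Ropen(-97/4, -79/5), {-4/89, 4/99, 7/15, 5/9, 5/6, 54/5, 2*pi}), ProductSet(Interval.Ropen(-97/4, -9/5), {4/99, 54/5, 2*pi}), ProductSet(Interval.open(-79/5, 1/9), {-4/89, 4/99}))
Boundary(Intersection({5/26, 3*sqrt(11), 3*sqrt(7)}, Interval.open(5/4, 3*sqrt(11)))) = {3*sqrt(7)}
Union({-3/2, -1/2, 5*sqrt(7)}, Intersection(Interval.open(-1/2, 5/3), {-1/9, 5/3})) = {-3/2, -1/2, -1/9, 5*sqrt(7)}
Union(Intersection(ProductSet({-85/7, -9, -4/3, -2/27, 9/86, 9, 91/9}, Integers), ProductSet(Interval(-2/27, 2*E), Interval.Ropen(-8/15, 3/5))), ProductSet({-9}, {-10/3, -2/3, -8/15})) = Union(ProductSet({-9}, {-10/3, -2/3, -8/15}), ProductSet({-2/27, 9/86}, Range(0, 1, 1)))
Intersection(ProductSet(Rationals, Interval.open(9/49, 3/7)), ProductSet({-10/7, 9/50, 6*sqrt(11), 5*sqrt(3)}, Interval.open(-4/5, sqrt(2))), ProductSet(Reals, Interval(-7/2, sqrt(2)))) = ProductSet({-10/7, 9/50}, Interval.open(9/49, 3/7))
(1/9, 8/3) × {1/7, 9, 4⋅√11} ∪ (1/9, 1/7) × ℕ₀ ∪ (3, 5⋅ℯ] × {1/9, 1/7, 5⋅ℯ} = ((1/9, 1/7) × ℕ₀) ∪ ((1/9, 8/3) × {1/7, 9, 4⋅√11}) ∪ ((3, 5⋅ℯ] × {1/9, 1/7, 5⋅ℯ})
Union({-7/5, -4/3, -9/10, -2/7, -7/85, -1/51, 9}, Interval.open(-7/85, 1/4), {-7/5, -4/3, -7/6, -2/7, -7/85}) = Union({-7/5, -4/3, -7/6, -9/10, -2/7, 9}, Interval.Ropen(-7/85, 1/4))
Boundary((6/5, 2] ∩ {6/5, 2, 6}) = {2}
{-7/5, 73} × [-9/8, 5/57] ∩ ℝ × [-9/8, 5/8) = {-7/5, 73} × [-9/8, 5/57]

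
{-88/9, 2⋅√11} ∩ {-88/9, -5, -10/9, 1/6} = {-88/9}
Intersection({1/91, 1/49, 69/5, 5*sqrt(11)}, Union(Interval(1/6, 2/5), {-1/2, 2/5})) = EmptySet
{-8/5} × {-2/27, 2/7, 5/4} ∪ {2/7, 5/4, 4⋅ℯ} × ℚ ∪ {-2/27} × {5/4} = ({-2/27} × {5/4}) ∪ ({-8/5} × {-2/27, 2/7, 5/4}) ∪ ({2/7, 5/4, 4⋅ℯ} × ℚ)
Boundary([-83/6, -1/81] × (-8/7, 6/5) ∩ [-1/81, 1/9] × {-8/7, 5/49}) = {-1/81} × {5/49}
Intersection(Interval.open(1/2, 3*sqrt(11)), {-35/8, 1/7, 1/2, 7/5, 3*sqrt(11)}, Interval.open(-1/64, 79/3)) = {7/5}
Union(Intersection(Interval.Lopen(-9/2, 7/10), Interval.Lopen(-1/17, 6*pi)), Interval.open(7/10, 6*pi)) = Interval.open(-1/17, 6*pi)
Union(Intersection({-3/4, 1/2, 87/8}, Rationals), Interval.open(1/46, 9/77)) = Union({-3/4, 1/2, 87/8}, Interval.open(1/46, 9/77))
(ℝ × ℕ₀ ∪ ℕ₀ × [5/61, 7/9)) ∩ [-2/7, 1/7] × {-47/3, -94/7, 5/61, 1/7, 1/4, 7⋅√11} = {0} × {5/61, 1/7, 1/4}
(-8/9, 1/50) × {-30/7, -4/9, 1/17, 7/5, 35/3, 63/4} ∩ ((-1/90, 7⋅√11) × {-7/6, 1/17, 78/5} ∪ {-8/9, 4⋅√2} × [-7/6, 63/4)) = (-1/90, 1/50) × {1/17}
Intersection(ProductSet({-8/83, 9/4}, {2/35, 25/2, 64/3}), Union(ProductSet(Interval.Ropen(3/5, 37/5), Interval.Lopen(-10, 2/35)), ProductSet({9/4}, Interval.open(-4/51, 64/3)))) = ProductSet({9/4}, {2/35, 25/2})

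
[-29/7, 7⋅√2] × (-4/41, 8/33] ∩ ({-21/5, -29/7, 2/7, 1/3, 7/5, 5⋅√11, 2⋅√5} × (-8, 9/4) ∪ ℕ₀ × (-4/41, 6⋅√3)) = ({-29/7, 2/7, 1/3, 7/5, 2⋅√5} ∪ {0, 1, …, 9}) × (-4/41, 8/33]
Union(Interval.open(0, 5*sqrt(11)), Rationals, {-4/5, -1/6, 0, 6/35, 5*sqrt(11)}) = Union(Interval(0, 5*sqrt(11)), Rationals)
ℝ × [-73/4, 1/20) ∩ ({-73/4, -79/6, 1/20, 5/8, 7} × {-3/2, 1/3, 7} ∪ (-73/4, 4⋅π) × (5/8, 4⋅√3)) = {-73/4, -79/6, 1/20, 5/8, 7} × {-3/2}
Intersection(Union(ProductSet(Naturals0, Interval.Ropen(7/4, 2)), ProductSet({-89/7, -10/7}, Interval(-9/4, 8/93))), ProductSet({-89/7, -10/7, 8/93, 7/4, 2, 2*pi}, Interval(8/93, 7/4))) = Union(ProductSet({2}, {7/4}), ProductSet({-89/7, -10/7}, {8/93}))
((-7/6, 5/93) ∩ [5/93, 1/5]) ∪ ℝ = ℝ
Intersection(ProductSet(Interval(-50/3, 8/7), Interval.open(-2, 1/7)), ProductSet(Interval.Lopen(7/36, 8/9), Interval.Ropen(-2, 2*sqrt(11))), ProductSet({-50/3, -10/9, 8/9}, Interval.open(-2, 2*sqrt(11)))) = ProductSet({8/9}, Interval.open(-2, 1/7))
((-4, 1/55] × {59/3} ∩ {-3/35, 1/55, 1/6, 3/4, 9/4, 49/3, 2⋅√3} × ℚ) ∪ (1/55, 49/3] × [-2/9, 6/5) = ({-3/35, 1/55} × {59/3}) ∪ ((1/55, 49/3] × [-2/9, 6/5))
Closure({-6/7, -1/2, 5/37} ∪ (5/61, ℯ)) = {-6/7, -1/2} ∪ [5/61, ℯ]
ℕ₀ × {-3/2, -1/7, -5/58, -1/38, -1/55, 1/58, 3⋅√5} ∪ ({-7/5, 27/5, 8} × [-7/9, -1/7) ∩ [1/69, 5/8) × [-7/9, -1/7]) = ℕ₀ × {-3/2, -1/7, -5/58, -1/38, -1/55, 1/58, 3⋅√5}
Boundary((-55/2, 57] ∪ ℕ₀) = {-55/2} ∪ (ℕ₀ \ (-55/2, 57))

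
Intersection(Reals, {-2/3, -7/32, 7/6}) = {-2/3, -7/32, 7/6}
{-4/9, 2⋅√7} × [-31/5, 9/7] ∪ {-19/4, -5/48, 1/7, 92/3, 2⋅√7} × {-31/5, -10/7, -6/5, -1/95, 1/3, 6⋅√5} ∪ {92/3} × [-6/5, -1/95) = ({92/3} × [-6/5, -1/95)) ∪ ({-4/9, 2⋅√7} × [-31/5, 9/7]) ∪ ({-19/4, -5/48, 1/7, 92/3, 2⋅√7} × {-31/5, -10/7, -6/5, -1/95, 1/3, 6⋅√5})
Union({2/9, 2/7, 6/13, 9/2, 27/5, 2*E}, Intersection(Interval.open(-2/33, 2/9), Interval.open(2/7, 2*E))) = {2/9, 2/7, 6/13, 9/2, 27/5, 2*E}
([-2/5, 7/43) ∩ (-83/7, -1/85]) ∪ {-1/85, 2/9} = [-2/5, -1/85] ∪ {2/9}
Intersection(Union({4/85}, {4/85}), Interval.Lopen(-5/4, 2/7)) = {4/85}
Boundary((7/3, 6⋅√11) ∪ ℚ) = (-∞, 7/3] ∪ [6⋅√11, ∞)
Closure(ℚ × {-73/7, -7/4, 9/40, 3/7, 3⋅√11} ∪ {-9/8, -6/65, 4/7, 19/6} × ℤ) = ({-9/8, -6/65, 4/7, 19/6} × ℤ) ∪ (ℝ × {-73/7, -7/4, 9/40, 3/7, 3⋅√11})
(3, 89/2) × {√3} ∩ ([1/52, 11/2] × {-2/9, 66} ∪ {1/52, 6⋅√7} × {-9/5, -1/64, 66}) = ∅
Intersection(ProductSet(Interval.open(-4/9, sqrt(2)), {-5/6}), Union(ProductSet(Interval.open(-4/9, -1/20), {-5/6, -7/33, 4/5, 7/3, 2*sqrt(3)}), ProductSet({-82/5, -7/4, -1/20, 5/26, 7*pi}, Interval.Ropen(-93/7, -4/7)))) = ProductSet(Union({5/26}, Interval.Lopen(-4/9, -1/20)), {-5/6})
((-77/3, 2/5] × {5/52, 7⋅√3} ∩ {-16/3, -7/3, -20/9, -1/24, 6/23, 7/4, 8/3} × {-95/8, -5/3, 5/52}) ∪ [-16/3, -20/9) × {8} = ([-16/3, -20/9) × {8}) ∪ ({-16/3, -7/3, -20/9, -1/24, 6/23} × {5/52})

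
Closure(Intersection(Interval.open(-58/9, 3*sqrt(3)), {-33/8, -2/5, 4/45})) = {-33/8, -2/5, 4/45}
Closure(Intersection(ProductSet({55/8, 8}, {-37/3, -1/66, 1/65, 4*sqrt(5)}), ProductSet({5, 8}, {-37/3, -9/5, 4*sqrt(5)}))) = ProductSet({8}, {-37/3, 4*sqrt(5)})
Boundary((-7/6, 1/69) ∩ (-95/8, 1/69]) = {-7/6, 1/69}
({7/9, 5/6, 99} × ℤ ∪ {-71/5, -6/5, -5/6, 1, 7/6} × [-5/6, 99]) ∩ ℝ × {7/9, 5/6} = {-71/5, -6/5, -5/6, 1, 7/6} × {7/9, 5/6}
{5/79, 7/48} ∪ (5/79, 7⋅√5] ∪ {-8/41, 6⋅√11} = {-8/41, 6⋅√11} ∪ [5/79, 7⋅√5]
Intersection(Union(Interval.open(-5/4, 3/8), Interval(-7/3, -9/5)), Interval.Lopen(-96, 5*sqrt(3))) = Union(Interval(-7/3, -9/5), Interval.open(-5/4, 3/8))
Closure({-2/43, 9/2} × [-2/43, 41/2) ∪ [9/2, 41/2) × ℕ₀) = ([9/2, 41/2] × ℕ₀) ∪ ({-2/43, 9/2} × [-2/43, 41/2])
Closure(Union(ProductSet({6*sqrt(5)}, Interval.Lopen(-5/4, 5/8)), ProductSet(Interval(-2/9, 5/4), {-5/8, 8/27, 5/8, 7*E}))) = Union(ProductSet({6*sqrt(5)}, Interval(-5/4, 5/8)), ProductSet(Interval(-2/9, 5/4), {-5/8, 8/27, 5/8, 7*E}))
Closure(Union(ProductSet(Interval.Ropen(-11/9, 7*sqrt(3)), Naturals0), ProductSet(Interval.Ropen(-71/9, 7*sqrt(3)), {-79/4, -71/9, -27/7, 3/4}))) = Union(ProductSet(Interval(-71/9, 7*sqrt(3)), {-79/4, -71/9, -27/7, 3/4}), ProductSet(Interval(-11/9, 7*sqrt(3)), Naturals0))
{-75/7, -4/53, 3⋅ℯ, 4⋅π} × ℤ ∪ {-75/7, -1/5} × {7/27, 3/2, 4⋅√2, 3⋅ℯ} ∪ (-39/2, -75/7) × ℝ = ((-39/2, -75/7) × ℝ) ∪ ({-75/7, -4/53, 3⋅ℯ, 4⋅π} × ℤ) ∪ ({-75/7, -1/5} × {7/27, 3/2, 4⋅√2, 3⋅ℯ})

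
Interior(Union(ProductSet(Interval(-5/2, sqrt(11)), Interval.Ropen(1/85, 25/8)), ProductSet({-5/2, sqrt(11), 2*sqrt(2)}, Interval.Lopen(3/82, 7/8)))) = ProductSet(Interval.open(-5/2, sqrt(11)), Interval.open(1/85, 25/8))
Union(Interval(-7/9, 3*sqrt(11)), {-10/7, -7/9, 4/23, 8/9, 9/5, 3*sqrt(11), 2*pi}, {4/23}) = Union({-10/7}, Interval(-7/9, 3*sqrt(11)))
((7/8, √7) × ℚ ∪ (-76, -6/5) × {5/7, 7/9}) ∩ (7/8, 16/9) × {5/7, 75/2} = (7/8, 16/9) × {5/7, 75/2}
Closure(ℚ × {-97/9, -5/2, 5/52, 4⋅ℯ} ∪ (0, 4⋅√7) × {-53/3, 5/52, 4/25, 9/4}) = (ℝ × {-97/9, -5/2, 5/52, 4⋅ℯ}) ∪ ([0, 4⋅√7] × {-53/3, 5/52, 4/25, 9/4})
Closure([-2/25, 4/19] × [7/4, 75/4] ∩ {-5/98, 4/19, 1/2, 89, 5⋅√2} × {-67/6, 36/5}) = {-5/98, 4/19} × {36/5}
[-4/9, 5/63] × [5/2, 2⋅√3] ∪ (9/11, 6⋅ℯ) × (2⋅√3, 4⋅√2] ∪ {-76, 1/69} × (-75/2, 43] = ({-76, 1/69} × (-75/2, 43]) ∪ ([-4/9, 5/63] × [5/2, 2⋅√3]) ∪ ((9/11, 6⋅ℯ) × (2⋅√3, 4⋅√2])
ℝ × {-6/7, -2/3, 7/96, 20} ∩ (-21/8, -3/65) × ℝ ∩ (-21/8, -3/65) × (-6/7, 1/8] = (-21/8, -3/65) × {-2/3, 7/96}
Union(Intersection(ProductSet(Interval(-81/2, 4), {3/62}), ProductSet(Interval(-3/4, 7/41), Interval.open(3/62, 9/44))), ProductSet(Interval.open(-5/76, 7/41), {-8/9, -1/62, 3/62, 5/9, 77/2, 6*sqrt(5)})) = ProductSet(Interval.open(-5/76, 7/41), {-8/9, -1/62, 3/62, 5/9, 77/2, 6*sqrt(5)})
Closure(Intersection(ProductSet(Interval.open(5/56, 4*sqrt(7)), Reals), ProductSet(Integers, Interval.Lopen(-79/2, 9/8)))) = ProductSet(Range(1, 11, 1), Interval(-79/2, 9/8))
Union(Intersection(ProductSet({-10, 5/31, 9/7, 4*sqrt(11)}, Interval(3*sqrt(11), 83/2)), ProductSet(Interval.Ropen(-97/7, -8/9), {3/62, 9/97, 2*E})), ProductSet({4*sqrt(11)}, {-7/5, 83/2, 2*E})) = ProductSet({4*sqrt(11)}, {-7/5, 83/2, 2*E})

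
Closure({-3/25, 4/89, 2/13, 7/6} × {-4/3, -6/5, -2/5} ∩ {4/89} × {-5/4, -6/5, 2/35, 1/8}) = {4/89} × {-6/5}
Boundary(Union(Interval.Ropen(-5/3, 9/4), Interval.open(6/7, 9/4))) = {-5/3, 9/4}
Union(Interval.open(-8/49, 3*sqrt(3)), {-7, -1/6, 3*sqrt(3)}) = Union({-7, -1/6}, Interval.Lopen(-8/49, 3*sqrt(3)))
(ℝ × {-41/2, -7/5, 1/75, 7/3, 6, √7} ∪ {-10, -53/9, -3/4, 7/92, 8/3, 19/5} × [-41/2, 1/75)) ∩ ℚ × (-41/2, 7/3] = (ℚ × {-7/5, 1/75, 7/3}) ∪ ({-10, -53/9, -3/4, 7/92, 8/3, 19/5} × (-41/2, 1/75))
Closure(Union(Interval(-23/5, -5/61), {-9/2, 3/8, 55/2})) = Union({3/8, 55/2}, Interval(-23/5, -5/61))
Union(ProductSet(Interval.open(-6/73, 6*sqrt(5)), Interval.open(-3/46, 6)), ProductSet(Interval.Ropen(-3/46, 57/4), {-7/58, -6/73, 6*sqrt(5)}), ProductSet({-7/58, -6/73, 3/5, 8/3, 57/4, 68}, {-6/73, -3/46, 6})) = Union(ProductSet({-7/58, -6/73, 3/5, 8/3, 57/4, 68}, {-6/73, -3/46, 6}), ProductSet(Interval.open(-6/73, 6*sqrt(5)), Interval.open(-3/46, 6)), ProductSet(Interval.Ropen(-3/46, 57/4), {-7/58, -6/73, 6*sqrt(5)}))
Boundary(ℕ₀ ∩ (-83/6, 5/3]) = {0, 1}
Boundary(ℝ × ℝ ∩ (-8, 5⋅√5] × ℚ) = [-8, 5⋅√5] × ℝ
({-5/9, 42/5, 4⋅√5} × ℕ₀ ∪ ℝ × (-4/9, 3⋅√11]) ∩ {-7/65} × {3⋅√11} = {-7/65} × {3⋅√11}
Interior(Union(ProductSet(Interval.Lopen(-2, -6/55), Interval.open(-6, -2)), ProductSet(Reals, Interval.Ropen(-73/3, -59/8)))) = Union(ProductSet(Interval(-oo, oo), Interval.open(-73/3, -59/8)), ProductSet(Interval.open(-2, -6/55), Interval.open(-6, -2)))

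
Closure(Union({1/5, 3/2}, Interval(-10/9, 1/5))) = Union({3/2}, Interval(-10/9, 1/5))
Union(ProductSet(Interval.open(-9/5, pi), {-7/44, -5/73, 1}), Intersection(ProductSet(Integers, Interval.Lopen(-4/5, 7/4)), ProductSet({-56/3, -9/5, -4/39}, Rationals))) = ProductSet(Interval.open(-9/5, pi), {-7/44, -5/73, 1})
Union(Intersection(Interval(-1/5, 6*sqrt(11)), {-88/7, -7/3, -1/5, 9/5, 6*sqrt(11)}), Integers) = Union({-1/5, 9/5, 6*sqrt(11)}, Integers)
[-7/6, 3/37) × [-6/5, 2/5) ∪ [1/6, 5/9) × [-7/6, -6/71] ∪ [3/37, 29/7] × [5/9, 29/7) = ([-7/6, 3/37) × [-6/5, 2/5)) ∪ ([3/37, 29/7] × [5/9, 29/7)) ∪ ([1/6, 5/9) × [-7/6, -6/71])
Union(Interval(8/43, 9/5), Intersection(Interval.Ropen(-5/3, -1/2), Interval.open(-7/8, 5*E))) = Union(Interval.open(-7/8, -1/2), Interval(8/43, 9/5))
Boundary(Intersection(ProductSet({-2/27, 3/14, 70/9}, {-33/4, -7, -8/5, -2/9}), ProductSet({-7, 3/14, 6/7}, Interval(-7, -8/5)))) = ProductSet({3/14}, {-7, -8/5})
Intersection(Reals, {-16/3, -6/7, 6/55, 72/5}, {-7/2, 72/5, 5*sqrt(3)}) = {72/5}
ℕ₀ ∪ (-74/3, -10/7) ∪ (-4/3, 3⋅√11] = (-74/3, -10/7) ∪ (-4/3, 3⋅√11] ∪ ℕ₀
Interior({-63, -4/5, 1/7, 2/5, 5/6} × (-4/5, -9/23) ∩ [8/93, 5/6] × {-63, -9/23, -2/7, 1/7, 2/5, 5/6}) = ∅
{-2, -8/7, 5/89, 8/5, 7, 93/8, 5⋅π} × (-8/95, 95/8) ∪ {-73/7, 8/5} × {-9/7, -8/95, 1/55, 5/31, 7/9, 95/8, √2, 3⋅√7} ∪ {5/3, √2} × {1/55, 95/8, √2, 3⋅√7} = ({-2, -8/7, 5/89, 8/5, 7, 93/8, 5⋅π} × (-8/95, 95/8)) ∪ ({5/3, √2} × {1/55, 95/8, √2, 3⋅√7}) ∪ ({-73/7, 8/5} × {-9/7, -8/95, 1/55, 5/31, 7/9, 95/8, √2, 3⋅√7})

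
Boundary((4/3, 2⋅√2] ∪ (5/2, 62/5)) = {4/3, 62/5}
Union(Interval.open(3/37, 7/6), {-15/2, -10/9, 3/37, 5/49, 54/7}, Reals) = Interval(-oo, oo)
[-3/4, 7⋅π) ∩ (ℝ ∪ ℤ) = [-3/4, 7⋅π)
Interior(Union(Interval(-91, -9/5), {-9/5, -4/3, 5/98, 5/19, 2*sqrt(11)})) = Interval.open(-91, -9/5)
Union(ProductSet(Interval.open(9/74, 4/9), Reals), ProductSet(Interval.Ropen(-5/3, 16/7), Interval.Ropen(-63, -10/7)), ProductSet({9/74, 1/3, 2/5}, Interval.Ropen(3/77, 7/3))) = Union(ProductSet({9/74, 1/3, 2/5}, Interval.Ropen(3/77, 7/3)), ProductSet(Interval.Ropen(-5/3, 16/7), Interval.Ropen(-63, -10/7)), ProductSet(Interval.open(9/74, 4/9), Reals))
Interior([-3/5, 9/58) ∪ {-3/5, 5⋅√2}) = (-3/5, 9/58)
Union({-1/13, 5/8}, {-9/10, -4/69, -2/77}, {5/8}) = {-9/10, -1/13, -4/69, -2/77, 5/8}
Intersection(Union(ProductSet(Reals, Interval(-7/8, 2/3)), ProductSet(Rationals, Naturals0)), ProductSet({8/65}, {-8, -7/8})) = ProductSet({8/65}, {-7/8})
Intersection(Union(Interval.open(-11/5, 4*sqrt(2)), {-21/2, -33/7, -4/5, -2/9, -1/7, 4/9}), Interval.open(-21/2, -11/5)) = {-33/7}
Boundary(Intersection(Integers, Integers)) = Integers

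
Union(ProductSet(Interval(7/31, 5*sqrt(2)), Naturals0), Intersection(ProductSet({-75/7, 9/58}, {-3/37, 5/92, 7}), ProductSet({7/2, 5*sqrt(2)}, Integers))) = ProductSet(Interval(7/31, 5*sqrt(2)), Naturals0)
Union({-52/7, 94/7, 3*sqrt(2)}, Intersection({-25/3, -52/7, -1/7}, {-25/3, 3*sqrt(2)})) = {-25/3, -52/7, 94/7, 3*sqrt(2)}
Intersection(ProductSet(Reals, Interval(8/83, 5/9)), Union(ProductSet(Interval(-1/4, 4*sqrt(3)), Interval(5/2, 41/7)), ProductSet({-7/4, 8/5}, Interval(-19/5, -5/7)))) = EmptySet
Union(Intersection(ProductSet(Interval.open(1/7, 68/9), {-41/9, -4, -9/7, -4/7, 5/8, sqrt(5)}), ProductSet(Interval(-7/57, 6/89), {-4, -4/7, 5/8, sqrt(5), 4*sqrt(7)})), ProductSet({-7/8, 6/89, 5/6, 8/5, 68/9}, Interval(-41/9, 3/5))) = ProductSet({-7/8, 6/89, 5/6, 8/5, 68/9}, Interval(-41/9, 3/5))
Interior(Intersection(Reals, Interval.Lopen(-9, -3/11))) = Interval.open(-9, -3/11)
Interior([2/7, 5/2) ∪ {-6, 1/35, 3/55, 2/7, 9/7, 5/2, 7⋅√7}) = (2/7, 5/2)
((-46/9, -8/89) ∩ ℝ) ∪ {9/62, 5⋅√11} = (-46/9, -8/89) ∪ {9/62, 5⋅√11}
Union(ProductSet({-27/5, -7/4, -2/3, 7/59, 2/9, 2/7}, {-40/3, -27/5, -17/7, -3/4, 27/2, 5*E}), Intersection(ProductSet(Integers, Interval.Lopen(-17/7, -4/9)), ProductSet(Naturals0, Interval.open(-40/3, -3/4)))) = Union(ProductSet({-27/5, -7/4, -2/3, 7/59, 2/9, 2/7}, {-40/3, -27/5, -17/7, -3/4, 27/2, 5*E}), ProductSet(Naturals0, Interval.open(-17/7, -3/4)))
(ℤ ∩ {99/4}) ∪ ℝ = ℝ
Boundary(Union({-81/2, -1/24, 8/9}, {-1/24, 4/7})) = {-81/2, -1/24, 4/7, 8/9}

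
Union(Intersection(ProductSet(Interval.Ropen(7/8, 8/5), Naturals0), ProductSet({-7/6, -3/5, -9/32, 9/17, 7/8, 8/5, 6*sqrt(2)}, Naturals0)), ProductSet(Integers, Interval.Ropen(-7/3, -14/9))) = Union(ProductSet({7/8}, Naturals0), ProductSet(Integers, Interval.Ropen(-7/3, -14/9)))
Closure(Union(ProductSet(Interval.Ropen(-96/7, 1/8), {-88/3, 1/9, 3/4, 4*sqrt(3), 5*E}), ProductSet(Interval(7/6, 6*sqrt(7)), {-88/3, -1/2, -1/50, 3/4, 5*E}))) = Union(ProductSet(Interval(-96/7, 1/8), {-88/3, 1/9, 3/4, 4*sqrt(3), 5*E}), ProductSet(Interval(7/6, 6*sqrt(7)), {-88/3, -1/2, -1/50, 3/4, 5*E}))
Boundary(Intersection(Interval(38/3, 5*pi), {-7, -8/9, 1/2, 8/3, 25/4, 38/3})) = {38/3}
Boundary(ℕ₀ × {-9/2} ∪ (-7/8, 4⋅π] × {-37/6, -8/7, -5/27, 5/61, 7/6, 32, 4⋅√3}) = (ℕ₀ × {-9/2}) ∪ ([-7/8, 4⋅π] × {-37/6, -8/7, -5/27, 5/61, 7/6, 32, 4⋅√3})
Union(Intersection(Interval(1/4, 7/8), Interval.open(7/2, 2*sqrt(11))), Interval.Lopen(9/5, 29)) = Interval.Lopen(9/5, 29)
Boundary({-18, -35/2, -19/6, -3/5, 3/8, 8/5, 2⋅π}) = {-18, -35/2, -19/6, -3/5, 3/8, 8/5, 2⋅π}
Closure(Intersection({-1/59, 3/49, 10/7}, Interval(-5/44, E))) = {-1/59, 3/49, 10/7}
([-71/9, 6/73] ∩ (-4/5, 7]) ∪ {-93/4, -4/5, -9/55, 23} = {-93/4, 23} ∪ [-4/5, 6/73]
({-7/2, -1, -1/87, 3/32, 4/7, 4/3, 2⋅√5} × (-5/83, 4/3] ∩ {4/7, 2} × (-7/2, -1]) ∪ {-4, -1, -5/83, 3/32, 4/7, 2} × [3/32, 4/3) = {-4, -1, -5/83, 3/32, 4/7, 2} × [3/32, 4/3)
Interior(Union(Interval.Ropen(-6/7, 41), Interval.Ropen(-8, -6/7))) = Interval.open(-8, 41)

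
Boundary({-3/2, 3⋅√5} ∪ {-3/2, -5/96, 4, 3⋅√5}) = {-3/2, -5/96, 4, 3⋅√5}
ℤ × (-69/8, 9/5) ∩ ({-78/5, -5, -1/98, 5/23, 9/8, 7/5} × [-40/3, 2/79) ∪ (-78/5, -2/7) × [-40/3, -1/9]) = ({-5} × (-69/8, 2/79)) ∪ ({-15, -14, …, -1} × (-69/8, -1/9])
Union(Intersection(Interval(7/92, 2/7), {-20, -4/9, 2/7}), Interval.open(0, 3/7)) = Interval.open(0, 3/7)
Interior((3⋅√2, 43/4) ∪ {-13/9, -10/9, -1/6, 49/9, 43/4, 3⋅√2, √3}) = (3⋅√2, 43/4)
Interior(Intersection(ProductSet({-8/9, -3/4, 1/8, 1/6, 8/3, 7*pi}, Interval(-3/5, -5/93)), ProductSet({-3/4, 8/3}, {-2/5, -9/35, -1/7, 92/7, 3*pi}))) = EmptySet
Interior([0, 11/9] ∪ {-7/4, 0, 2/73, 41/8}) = (0, 11/9)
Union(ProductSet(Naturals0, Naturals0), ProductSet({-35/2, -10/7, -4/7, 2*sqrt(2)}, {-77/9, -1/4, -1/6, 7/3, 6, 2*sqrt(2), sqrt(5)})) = Union(ProductSet({-35/2, -10/7, -4/7, 2*sqrt(2)}, {-77/9, -1/4, -1/6, 7/3, 6, 2*sqrt(2), sqrt(5)}), ProductSet(Naturals0, Naturals0))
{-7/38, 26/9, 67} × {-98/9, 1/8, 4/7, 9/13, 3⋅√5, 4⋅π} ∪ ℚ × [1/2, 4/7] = (ℚ × [1/2, 4/7]) ∪ ({-7/38, 26/9, 67} × {-98/9, 1/8, 4/7, 9/13, 3⋅√5, 4⋅π})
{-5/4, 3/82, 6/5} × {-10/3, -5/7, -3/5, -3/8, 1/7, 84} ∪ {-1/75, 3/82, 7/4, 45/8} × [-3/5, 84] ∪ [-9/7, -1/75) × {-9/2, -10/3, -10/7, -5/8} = ({-1/75, 3/82, 7/4, 45/8} × [-3/5, 84]) ∪ ([-9/7, -1/75) × {-9/2, -10/3, -10/7, -5/8}) ∪ ({-5/4, 3/82, 6/5} × {-10/3, -5/7, -3/5, -3/8, 1/7, 84})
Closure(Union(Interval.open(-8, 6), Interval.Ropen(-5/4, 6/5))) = Interval(-8, 6)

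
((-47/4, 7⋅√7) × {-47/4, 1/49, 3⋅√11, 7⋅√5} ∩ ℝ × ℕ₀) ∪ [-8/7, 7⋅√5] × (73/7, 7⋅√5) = [-8/7, 7⋅√5] × (73/7, 7⋅√5)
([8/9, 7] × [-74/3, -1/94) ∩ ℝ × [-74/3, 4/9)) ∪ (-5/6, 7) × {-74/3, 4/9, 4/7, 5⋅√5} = ([8/9, 7] × [-74/3, -1/94)) ∪ ((-5/6, 7) × {-74/3, 4/9, 4/7, 5⋅√5})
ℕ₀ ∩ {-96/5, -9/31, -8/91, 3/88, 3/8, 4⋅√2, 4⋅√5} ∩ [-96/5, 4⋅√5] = ∅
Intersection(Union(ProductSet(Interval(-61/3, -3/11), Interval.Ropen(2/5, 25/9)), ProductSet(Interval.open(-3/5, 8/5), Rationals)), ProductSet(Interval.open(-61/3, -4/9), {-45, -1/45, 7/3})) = Union(ProductSet(Interval.open(-61/3, -4/9), {7/3}), ProductSet(Interval.open(-3/5, -4/9), {-45, -1/45, 7/3}))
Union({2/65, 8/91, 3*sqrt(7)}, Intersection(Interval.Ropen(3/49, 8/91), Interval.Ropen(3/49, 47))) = Union({2/65, 3*sqrt(7)}, Interval(3/49, 8/91))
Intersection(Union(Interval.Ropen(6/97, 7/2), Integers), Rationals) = Union(Integers, Intersection(Interval.Ropen(6/97, 7/2), Rationals))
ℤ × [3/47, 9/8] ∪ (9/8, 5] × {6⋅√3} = (ℤ × [3/47, 9/8]) ∪ ((9/8, 5] × {6⋅√3})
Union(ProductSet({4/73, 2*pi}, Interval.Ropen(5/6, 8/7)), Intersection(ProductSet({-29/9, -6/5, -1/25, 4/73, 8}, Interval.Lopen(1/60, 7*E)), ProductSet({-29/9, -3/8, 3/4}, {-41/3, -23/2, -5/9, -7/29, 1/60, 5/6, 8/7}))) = Union(ProductSet({-29/9}, {5/6, 8/7}), ProductSet({4/73, 2*pi}, Interval.Ropen(5/6, 8/7)))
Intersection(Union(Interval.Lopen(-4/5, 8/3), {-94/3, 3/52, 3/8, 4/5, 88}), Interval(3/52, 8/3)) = Interval(3/52, 8/3)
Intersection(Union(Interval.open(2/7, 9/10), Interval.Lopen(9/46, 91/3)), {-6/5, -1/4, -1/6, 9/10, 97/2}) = {9/10}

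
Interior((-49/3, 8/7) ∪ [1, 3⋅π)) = (-49/3, 3⋅π)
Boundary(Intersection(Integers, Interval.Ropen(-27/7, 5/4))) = Range(-3, 2, 1)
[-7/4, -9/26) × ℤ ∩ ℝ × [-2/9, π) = [-7/4, -9/26) × {0, 1, 2, 3}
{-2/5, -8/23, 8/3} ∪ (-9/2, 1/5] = (-9/2, 1/5] ∪ {8/3}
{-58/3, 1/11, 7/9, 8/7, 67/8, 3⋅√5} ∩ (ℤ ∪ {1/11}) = {1/11}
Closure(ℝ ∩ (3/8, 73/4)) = [3/8, 73/4]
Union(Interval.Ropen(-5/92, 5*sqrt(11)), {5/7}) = Interval.Ropen(-5/92, 5*sqrt(11))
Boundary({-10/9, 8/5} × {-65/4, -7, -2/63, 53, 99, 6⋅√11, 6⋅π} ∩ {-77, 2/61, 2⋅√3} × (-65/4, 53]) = ∅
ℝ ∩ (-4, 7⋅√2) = (-4, 7⋅√2)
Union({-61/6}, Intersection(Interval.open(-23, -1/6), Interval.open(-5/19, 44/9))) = Union({-61/6}, Interval.open(-5/19, -1/6))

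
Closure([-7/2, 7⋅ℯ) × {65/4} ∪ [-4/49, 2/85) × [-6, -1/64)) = ({-4/49, 2/85} × [-6, -1/64]) ∪ ([-4/49, 2/85] × {-6, -1/64}) ∪ ([-7/2, 7⋅ℯ] × {65/4}) ∪ ([-4/49, 2/85) × [-6, -1/64))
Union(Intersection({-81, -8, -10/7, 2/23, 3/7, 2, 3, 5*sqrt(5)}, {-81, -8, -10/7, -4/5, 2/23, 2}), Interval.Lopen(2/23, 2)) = Union({-81, -8, -10/7}, Interval(2/23, 2))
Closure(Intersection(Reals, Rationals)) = Reals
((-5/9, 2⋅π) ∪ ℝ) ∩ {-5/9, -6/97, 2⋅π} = {-5/9, -6/97, 2⋅π}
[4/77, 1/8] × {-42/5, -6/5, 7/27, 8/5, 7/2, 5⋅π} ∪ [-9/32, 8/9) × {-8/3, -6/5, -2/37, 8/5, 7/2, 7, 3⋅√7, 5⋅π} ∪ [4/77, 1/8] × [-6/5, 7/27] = ([4/77, 1/8] × ({-42/5, 8/5, 7/2, 5⋅π} ∪ [-6/5, 7/27])) ∪ ([-9/32, 8/9) × {-8/3, -6/5, -2/37, 8/5, 7/2, 7, 3⋅√7, 5⋅π})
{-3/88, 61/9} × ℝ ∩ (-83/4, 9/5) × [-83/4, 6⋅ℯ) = {-3/88} × [-83/4, 6⋅ℯ)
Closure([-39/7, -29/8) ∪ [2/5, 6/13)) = [-39/7, -29/8] ∪ [2/5, 6/13]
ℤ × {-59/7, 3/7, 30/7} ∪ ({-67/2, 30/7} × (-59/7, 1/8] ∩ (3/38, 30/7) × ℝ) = ℤ × {-59/7, 3/7, 30/7}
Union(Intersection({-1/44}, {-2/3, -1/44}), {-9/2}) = {-9/2, -1/44}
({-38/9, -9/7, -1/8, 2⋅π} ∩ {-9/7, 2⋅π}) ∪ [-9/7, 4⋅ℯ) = [-9/7, 4⋅ℯ)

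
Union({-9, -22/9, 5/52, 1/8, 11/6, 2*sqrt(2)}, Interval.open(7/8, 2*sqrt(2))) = Union({-9, -22/9, 5/52, 1/8}, Interval.Lopen(7/8, 2*sqrt(2)))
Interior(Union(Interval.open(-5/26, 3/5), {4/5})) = Interval.open(-5/26, 3/5)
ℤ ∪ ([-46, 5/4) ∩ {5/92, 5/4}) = ℤ ∪ {5/92}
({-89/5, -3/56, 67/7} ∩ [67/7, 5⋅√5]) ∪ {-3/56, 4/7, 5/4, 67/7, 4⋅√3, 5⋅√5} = {-3/56, 4/7, 5/4, 67/7, 4⋅√3, 5⋅√5}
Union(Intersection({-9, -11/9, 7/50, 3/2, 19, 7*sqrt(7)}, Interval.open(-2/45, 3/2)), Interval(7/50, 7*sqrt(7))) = Interval(7/50, 7*sqrt(7))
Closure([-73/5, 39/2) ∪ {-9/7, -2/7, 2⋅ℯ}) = [-73/5, 39/2]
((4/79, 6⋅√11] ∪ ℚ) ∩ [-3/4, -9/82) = ℚ ∩ [-3/4, -9/82)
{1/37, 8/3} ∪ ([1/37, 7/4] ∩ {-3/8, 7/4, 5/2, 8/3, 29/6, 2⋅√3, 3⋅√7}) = {1/37, 7/4, 8/3}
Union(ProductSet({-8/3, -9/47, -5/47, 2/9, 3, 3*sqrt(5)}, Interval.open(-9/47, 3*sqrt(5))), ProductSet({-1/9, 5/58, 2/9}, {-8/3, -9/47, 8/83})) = Union(ProductSet({-1/9, 5/58, 2/9}, {-8/3, -9/47, 8/83}), ProductSet({-8/3, -9/47, -5/47, 2/9, 3, 3*sqrt(5)}, Interval.open(-9/47, 3*sqrt(5))))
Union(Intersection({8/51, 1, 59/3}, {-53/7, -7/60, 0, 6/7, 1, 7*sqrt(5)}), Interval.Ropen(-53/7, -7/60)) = Union({1}, Interval.Ropen(-53/7, -7/60))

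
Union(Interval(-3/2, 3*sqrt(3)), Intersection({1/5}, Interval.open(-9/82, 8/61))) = Interval(-3/2, 3*sqrt(3))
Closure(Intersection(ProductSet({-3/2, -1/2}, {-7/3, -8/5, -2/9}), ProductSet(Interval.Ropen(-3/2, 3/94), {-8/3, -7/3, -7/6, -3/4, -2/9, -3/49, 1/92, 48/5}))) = ProductSet({-3/2, -1/2}, {-7/3, -2/9})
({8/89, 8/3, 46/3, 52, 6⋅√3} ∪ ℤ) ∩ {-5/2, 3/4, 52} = {52}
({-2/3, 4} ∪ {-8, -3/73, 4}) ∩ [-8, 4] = {-8, -2/3, -3/73, 4}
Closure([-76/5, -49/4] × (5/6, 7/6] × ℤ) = [-76/5, -49/4] × [5/6, 7/6] × ℤ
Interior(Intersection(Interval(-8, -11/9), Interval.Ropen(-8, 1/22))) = Interval.open(-8, -11/9)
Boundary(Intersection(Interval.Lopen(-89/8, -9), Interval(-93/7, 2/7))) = {-89/8, -9}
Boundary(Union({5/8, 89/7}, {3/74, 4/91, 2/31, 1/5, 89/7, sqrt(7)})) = {3/74, 4/91, 2/31, 1/5, 5/8, 89/7, sqrt(7)}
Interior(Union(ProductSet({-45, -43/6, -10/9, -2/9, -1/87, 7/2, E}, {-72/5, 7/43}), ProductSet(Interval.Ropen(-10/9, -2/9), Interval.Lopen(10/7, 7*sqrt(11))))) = ProductSet(Interval.open(-10/9, -2/9), Interval.open(10/7, 7*sqrt(11)))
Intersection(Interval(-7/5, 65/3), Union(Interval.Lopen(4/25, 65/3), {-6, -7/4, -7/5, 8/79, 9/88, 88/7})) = Union({-7/5, 8/79, 9/88}, Interval.Lopen(4/25, 65/3))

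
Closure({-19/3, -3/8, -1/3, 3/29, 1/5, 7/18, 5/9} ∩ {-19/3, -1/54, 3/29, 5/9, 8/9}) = {-19/3, 3/29, 5/9}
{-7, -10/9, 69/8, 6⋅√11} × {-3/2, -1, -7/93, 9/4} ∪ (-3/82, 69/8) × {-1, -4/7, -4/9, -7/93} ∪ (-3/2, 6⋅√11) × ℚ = ((-3/2, 6⋅√11) × ℚ) ∪ ({-7, -10/9, 69/8, 6⋅√11} × {-3/2, -1, -7/93, 9/4})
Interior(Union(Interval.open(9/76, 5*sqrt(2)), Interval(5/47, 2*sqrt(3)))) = Interval.open(5/47, 5*sqrt(2))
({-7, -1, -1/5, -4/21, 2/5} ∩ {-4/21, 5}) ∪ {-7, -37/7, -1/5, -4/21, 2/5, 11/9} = {-7, -37/7, -1/5, -4/21, 2/5, 11/9}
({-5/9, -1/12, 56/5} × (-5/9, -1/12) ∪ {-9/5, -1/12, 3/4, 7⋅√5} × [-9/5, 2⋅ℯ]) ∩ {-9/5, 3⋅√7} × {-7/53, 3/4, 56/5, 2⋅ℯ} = {-9/5} × {-7/53, 3/4, 2⋅ℯ}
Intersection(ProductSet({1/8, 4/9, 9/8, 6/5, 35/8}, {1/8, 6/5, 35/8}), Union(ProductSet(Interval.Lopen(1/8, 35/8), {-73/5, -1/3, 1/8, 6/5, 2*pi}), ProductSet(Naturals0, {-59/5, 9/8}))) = ProductSet({4/9, 9/8, 6/5, 35/8}, {1/8, 6/5})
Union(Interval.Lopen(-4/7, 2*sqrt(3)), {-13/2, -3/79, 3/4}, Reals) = Interval(-oo, oo)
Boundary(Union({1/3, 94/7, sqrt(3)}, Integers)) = Union({1/3, 94/7, sqrt(3)}, Integers)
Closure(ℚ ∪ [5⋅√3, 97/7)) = ℚ ∪ (-∞, ∞)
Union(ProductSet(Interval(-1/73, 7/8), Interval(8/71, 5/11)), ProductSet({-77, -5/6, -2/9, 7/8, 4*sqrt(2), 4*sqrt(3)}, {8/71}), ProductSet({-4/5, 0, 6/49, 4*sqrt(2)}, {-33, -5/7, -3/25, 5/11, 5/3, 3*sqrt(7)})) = Union(ProductSet({-4/5, 0, 6/49, 4*sqrt(2)}, {-33, -5/7, -3/25, 5/11, 5/3, 3*sqrt(7)}), ProductSet({-77, -5/6, -2/9, 7/8, 4*sqrt(2), 4*sqrt(3)}, {8/71}), ProductSet(Interval(-1/73, 7/8), Interval(8/71, 5/11)))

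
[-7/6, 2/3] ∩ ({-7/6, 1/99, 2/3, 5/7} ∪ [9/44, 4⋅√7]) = {-7/6, 1/99} ∪ [9/44, 2/3]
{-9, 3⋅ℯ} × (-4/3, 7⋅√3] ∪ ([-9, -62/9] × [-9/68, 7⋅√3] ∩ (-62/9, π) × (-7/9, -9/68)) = {-9, 3⋅ℯ} × (-4/3, 7⋅√3]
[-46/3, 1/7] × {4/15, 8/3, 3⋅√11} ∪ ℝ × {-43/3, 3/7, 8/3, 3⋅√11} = (ℝ × {-43/3, 3/7, 8/3, 3⋅√11}) ∪ ([-46/3, 1/7] × {4/15, 8/3, 3⋅√11})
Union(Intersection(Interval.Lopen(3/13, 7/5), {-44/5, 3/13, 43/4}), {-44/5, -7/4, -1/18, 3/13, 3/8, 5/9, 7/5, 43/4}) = {-44/5, -7/4, -1/18, 3/13, 3/8, 5/9, 7/5, 43/4}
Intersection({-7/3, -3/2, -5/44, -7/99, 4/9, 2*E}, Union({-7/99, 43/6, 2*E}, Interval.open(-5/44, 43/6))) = {-7/99, 4/9, 2*E}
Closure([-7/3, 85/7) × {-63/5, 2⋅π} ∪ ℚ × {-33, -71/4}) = (ℝ × {-33, -71/4}) ∪ ([-7/3, 85/7] × {-63/5, 2⋅π})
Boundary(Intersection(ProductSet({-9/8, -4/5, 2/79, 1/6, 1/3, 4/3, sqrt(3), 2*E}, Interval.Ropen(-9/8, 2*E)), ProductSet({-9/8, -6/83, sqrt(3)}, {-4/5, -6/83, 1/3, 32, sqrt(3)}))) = ProductSet({-9/8, sqrt(3)}, {-4/5, -6/83, 1/3, sqrt(3)})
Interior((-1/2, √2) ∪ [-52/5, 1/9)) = (-52/5, √2)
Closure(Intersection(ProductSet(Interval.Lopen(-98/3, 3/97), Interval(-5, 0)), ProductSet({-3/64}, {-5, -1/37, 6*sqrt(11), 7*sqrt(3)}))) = ProductSet({-3/64}, {-5, -1/37})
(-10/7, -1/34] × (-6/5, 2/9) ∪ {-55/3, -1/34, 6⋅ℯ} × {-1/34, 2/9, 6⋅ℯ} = ((-10/7, -1/34] × (-6/5, 2/9)) ∪ ({-55/3, -1/34, 6⋅ℯ} × {-1/34, 2/9, 6⋅ℯ})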